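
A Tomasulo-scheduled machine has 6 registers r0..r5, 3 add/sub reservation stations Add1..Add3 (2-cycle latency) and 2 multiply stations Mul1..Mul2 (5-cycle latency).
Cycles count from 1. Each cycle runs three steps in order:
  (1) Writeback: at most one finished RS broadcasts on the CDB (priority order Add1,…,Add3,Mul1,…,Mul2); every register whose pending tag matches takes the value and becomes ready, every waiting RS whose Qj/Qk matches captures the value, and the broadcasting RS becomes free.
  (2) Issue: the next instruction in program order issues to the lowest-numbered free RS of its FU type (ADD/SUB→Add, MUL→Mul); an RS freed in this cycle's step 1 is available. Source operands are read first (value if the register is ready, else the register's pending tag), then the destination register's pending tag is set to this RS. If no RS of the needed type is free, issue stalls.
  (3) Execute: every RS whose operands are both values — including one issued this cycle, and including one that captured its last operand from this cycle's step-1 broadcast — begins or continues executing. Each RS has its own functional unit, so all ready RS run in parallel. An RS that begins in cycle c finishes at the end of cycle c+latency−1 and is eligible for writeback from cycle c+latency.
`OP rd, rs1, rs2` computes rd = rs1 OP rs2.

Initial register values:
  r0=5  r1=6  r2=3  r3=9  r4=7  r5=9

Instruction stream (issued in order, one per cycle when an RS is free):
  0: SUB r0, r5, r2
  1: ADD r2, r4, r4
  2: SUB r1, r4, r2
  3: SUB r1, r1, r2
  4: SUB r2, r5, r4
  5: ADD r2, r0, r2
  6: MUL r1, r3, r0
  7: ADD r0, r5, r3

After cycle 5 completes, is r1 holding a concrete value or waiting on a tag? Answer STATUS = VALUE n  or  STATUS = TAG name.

STATUS = TAG Add2

  c1: issue SUB r0<-Add1  regs: r0:Add1,r1:6,r2:3,r3:9,r4:7,r5:9
  c2: issue ADD r2<-Add2  regs: r0:Add1,r1:6,r2:Add2,r3:9,r4:7,r5:9
  c3: CDB Add1=6; issue SUB r1<-Add1  regs: r0:6,r1:Add1,r2:Add2,r3:9,r4:7,r5:9
  c4: CDB Add2=14; issue SUB r1<-Add2  regs: r0:6,r1:Add2,r2:14,r3:9,r4:7,r5:9
  c5: issue SUB r2<-Add3  regs: r0:6,r1:Add2,r2:Add3,r3:9,r4:7,r5:9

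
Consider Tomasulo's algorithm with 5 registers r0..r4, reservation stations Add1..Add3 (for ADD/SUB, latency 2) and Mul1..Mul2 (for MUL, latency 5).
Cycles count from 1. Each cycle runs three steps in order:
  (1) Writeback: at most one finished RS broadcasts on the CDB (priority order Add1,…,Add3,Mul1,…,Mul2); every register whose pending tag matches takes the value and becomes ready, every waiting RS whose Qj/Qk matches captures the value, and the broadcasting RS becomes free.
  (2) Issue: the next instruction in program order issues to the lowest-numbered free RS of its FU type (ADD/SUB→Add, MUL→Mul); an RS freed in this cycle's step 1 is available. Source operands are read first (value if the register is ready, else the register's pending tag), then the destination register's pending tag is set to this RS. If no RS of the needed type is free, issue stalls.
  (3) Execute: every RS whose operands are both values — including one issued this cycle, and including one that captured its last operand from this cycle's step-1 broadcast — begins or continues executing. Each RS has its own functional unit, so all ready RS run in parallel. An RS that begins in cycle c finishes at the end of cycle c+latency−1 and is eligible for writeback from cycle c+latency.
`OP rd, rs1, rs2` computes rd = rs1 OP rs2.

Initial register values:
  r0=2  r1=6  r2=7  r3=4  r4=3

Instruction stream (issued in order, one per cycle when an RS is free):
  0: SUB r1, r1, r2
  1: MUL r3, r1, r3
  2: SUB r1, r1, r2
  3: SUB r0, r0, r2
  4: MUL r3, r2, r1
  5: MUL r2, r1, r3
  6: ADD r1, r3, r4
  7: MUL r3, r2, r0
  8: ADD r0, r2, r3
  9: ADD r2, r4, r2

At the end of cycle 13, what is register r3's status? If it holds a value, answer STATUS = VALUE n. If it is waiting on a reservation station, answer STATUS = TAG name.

cycle 1: issue SUB r1<-Add1 // r0:2,r1:Add1,r2:7,r3:4,r4:3
cycle 2: issue MUL r3<-Mul1 // r0:2,r1:Add1,r2:7,r3:Mul1,r4:3
cycle 3: CDB Add1=-1; issue SUB r1<-Add1 // r0:2,r1:Add1,r2:7,r3:Mul1,r4:3
cycle 4: issue SUB r0<-Add2 // r0:Add2,r1:Add1,r2:7,r3:Mul1,r4:3
cycle 5: CDB Add1=-8; issue MUL r3<-Mul2 // r0:Add2,r1:-8,r2:7,r3:Mul2,r4:3
cycle 6: CDB Add2=-5; stall // r0:-5,r1:-8,r2:7,r3:Mul2,r4:3
cycle 7: stall // r0:-5,r1:-8,r2:7,r3:Mul2,r4:3
cycle 8: CDB Mul1=-4; issue MUL r2<-Mul1 // r0:-5,r1:-8,r2:Mul1,r3:Mul2,r4:3
cycle 9: issue ADD r1<-Add1 // r0:-5,r1:Add1,r2:Mul1,r3:Mul2,r4:3
cycle 10: CDB Mul2=-56; issue MUL r3<-Mul2 // r0:-5,r1:Add1,r2:Mul1,r3:Mul2,r4:3
cycle 11: issue ADD r0<-Add2 // r0:Add2,r1:Add1,r2:Mul1,r3:Mul2,r4:3
cycle 12: CDB Add1=-53; issue ADD r2<-Add1 // r0:Add2,r1:-53,r2:Add1,r3:Mul2,r4:3
cycle 13: - // r0:Add2,r1:-53,r2:Add1,r3:Mul2,r4:3

STATUS = TAG Mul2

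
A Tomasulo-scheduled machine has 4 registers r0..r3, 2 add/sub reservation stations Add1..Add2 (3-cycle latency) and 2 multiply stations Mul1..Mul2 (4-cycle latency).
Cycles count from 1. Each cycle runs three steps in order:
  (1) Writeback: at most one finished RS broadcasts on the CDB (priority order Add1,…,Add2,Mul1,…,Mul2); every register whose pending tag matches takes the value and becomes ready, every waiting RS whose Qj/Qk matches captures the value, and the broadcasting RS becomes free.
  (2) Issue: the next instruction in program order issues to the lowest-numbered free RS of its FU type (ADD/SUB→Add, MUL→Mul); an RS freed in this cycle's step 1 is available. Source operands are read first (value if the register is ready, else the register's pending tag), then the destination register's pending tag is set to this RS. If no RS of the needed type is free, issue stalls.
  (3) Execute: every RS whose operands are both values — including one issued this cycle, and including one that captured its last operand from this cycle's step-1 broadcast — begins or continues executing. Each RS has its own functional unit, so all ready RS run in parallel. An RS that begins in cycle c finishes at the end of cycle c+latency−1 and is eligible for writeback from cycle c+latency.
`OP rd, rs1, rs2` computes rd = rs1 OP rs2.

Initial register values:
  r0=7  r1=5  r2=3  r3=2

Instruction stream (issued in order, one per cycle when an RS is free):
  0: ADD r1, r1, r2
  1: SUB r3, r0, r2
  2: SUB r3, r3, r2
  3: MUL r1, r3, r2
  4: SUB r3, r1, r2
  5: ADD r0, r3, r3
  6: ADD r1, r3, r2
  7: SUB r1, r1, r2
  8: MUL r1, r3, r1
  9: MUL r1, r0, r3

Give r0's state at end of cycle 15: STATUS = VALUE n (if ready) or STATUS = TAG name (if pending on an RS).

  c1: issue ADD r1<-Add1  regs: r0:7,r1:Add1,r2:3,r3:2
  c2: issue SUB r3<-Add2  regs: r0:7,r1:Add1,r2:3,r3:Add2
  c3: stall  regs: r0:7,r1:Add1,r2:3,r3:Add2
  c4: CDB Add1=8; issue SUB r3<-Add1  regs: r0:7,r1:8,r2:3,r3:Add1
  c5: CDB Add2=4; issue MUL r1<-Mul1  regs: r0:7,r1:Mul1,r2:3,r3:Add1
  c6: issue SUB r3<-Add2  regs: r0:7,r1:Mul1,r2:3,r3:Add2
  c7: stall  regs: r0:7,r1:Mul1,r2:3,r3:Add2
  c8: CDB Add1=1; issue ADD r0<-Add1  regs: r0:Add1,r1:Mul1,r2:3,r3:Add2
  c9: stall  regs: r0:Add1,r1:Mul1,r2:3,r3:Add2
  c10: stall  regs: r0:Add1,r1:Mul1,r2:3,r3:Add2
  c11: stall  regs: r0:Add1,r1:Mul1,r2:3,r3:Add2
  c12: CDB Mul1=3; stall  regs: r0:Add1,r1:3,r2:3,r3:Add2
  c13: stall  regs: r0:Add1,r1:3,r2:3,r3:Add2
  c14: stall  regs: r0:Add1,r1:3,r2:3,r3:Add2
  c15: CDB Add2=0; issue ADD r1<-Add2  regs: r0:Add1,r1:Add2,r2:3,r3:0

STATUS = TAG Add1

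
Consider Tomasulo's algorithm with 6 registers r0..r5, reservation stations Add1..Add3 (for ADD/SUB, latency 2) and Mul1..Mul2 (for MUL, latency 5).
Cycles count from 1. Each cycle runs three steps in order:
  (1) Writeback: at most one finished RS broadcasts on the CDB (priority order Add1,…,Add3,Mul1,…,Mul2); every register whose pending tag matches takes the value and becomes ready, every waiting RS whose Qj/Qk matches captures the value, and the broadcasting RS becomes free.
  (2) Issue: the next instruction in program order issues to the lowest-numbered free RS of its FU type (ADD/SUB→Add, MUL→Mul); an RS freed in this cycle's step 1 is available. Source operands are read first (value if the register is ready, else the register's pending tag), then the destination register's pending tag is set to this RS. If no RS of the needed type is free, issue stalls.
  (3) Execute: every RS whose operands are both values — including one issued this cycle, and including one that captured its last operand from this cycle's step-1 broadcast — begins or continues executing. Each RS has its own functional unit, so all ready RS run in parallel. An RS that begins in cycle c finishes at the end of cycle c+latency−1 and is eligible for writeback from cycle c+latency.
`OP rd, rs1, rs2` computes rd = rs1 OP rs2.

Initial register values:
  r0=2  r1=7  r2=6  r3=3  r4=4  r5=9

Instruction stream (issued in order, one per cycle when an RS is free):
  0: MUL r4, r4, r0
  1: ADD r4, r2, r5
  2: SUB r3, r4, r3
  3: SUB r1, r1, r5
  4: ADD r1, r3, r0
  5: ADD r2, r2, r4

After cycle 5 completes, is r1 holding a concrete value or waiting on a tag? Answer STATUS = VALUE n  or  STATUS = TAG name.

STATUS = TAG Add3

cycle 1: issue MUL r4<-Mul1 // r0:2,r1:7,r2:6,r3:3,r4:Mul1,r5:9
cycle 2: issue ADD r4<-Add1 // r0:2,r1:7,r2:6,r3:3,r4:Add1,r5:9
cycle 3: issue SUB r3<-Add2 // r0:2,r1:7,r2:6,r3:Add2,r4:Add1,r5:9
cycle 4: CDB Add1=15; issue SUB r1<-Add1 // r0:2,r1:Add1,r2:6,r3:Add2,r4:15,r5:9
cycle 5: issue ADD r1<-Add3 // r0:2,r1:Add3,r2:6,r3:Add2,r4:15,r5:9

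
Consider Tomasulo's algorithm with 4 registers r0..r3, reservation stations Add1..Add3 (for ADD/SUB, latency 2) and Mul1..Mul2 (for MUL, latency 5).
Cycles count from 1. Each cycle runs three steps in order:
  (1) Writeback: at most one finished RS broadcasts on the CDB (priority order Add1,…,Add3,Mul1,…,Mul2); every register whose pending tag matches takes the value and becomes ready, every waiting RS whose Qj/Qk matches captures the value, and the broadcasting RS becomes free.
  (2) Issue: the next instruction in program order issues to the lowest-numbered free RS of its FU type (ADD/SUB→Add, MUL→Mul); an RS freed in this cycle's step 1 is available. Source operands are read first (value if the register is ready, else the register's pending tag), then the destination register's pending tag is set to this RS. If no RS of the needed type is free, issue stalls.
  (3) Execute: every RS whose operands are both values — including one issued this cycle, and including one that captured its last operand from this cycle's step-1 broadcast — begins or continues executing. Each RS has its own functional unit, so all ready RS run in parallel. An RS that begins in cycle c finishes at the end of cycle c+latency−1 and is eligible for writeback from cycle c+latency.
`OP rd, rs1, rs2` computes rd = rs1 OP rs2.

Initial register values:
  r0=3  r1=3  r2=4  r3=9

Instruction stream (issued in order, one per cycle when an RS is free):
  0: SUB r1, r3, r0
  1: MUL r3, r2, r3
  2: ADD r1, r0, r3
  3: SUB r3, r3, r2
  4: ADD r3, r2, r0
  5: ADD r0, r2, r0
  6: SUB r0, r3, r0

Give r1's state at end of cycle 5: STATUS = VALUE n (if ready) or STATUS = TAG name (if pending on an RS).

STATUS = TAG Add1

cycle 1: issue SUB r1<-Add1 // r0:3,r1:Add1,r2:4,r3:9
cycle 2: issue MUL r3<-Mul1 // r0:3,r1:Add1,r2:4,r3:Mul1
cycle 3: CDB Add1=6; issue ADD r1<-Add1 // r0:3,r1:Add1,r2:4,r3:Mul1
cycle 4: issue SUB r3<-Add2 // r0:3,r1:Add1,r2:4,r3:Add2
cycle 5: issue ADD r3<-Add3 // r0:3,r1:Add1,r2:4,r3:Add3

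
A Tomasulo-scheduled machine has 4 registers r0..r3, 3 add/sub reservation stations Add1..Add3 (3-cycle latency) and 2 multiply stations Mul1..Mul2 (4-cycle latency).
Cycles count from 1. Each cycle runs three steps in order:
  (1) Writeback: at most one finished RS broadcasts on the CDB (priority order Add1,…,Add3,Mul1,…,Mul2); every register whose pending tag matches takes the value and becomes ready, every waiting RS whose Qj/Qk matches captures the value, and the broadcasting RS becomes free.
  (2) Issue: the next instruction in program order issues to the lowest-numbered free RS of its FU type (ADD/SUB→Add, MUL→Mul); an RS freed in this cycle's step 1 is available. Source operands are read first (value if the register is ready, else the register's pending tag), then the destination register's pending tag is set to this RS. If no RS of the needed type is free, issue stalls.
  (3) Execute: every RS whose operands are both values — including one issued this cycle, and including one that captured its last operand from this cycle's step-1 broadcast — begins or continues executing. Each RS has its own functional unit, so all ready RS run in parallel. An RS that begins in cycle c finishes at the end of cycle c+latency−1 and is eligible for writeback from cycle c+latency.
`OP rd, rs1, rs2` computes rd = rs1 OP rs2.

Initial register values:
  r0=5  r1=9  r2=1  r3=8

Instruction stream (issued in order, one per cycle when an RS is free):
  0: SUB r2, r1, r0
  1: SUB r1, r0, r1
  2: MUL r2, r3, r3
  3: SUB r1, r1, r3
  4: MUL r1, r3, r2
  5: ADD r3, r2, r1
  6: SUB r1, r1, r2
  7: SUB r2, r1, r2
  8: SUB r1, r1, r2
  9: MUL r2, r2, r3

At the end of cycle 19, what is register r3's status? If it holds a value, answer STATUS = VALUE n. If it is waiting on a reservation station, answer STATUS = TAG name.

  c1: issue SUB r2<-Add1  regs: r0:5,r1:9,r2:Add1,r3:8
  c2: issue SUB r1<-Add2  regs: r0:5,r1:Add2,r2:Add1,r3:8
  c3: issue MUL r2<-Mul1  regs: r0:5,r1:Add2,r2:Mul1,r3:8
  c4: CDB Add1=4; issue SUB r1<-Add1  regs: r0:5,r1:Add1,r2:Mul1,r3:8
  c5: CDB Add2=-4; issue MUL r1<-Mul2  regs: r0:5,r1:Mul2,r2:Mul1,r3:8
  c6: issue ADD r3<-Add2  regs: r0:5,r1:Mul2,r2:Mul1,r3:Add2
  c7: CDB Mul1=64; issue SUB r1<-Add3  regs: r0:5,r1:Add3,r2:64,r3:Add2
  c8: CDB Add1=-12; issue SUB r2<-Add1  regs: r0:5,r1:Add3,r2:Add1,r3:Add2
  c9: stall  regs: r0:5,r1:Add3,r2:Add1,r3:Add2
  c10: stall  regs: r0:5,r1:Add3,r2:Add1,r3:Add2
  c11: CDB Mul2=512; stall  regs: r0:5,r1:Add3,r2:Add1,r3:Add2
  c12: stall  regs: r0:5,r1:Add3,r2:Add1,r3:Add2
  c13: stall  regs: r0:5,r1:Add3,r2:Add1,r3:Add2
  c14: CDB Add2=576; issue SUB r1<-Add2  regs: r0:5,r1:Add2,r2:Add1,r3:576
  c15: CDB Add3=448; issue MUL r2<-Mul1  regs: r0:5,r1:Add2,r2:Mul1,r3:576
  c16: -  regs: r0:5,r1:Add2,r2:Mul1,r3:576
  c17: -  regs: r0:5,r1:Add2,r2:Mul1,r3:576
  c18: CDB Add1=384  regs: r0:5,r1:Add2,r2:Mul1,r3:576
  c19: -  regs: r0:5,r1:Add2,r2:Mul1,r3:576

STATUS = VALUE 576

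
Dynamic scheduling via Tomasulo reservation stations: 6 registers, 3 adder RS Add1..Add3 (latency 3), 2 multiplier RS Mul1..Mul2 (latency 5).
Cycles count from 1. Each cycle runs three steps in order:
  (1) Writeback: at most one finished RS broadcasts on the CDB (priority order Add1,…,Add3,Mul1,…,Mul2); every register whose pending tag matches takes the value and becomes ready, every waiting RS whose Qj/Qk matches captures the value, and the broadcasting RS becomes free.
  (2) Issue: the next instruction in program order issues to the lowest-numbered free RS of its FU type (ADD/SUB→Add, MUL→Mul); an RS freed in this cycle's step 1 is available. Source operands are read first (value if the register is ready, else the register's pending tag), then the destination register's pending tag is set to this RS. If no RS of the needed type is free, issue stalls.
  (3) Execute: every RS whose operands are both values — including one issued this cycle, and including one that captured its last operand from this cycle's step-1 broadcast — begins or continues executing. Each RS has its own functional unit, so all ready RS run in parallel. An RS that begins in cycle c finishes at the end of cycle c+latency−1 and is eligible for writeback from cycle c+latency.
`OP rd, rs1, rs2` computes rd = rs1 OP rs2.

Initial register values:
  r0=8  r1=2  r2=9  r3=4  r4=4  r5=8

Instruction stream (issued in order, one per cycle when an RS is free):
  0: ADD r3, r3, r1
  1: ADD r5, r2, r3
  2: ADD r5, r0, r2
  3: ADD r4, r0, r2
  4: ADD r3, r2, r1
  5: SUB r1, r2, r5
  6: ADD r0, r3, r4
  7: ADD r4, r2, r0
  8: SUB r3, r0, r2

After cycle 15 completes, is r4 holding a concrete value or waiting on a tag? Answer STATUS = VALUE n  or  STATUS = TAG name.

STATUS = TAG Add3

  c1: issue ADD r3<-Add1  regs: r0:8,r1:2,r2:9,r3:Add1,r4:4,r5:8
  c2: issue ADD r5<-Add2  regs: r0:8,r1:2,r2:9,r3:Add1,r4:4,r5:Add2
  c3: issue ADD r5<-Add3  regs: r0:8,r1:2,r2:9,r3:Add1,r4:4,r5:Add3
  c4: CDB Add1=6; issue ADD r4<-Add1  regs: r0:8,r1:2,r2:9,r3:6,r4:Add1,r5:Add3
  c5: stall  regs: r0:8,r1:2,r2:9,r3:6,r4:Add1,r5:Add3
  c6: CDB Add3=17; issue ADD r3<-Add3  regs: r0:8,r1:2,r2:9,r3:Add3,r4:Add1,r5:17
  c7: CDB Add1=17; issue SUB r1<-Add1  regs: r0:8,r1:Add1,r2:9,r3:Add3,r4:17,r5:17
  c8: CDB Add2=15; issue ADD r0<-Add2  regs: r0:Add2,r1:Add1,r2:9,r3:Add3,r4:17,r5:17
  c9: CDB Add3=11; issue ADD r4<-Add3  regs: r0:Add2,r1:Add1,r2:9,r3:11,r4:Add3,r5:17
  c10: CDB Add1=-8; issue SUB r3<-Add1  regs: r0:Add2,r1:-8,r2:9,r3:Add1,r4:Add3,r5:17
  c11: -  regs: r0:Add2,r1:-8,r2:9,r3:Add1,r4:Add3,r5:17
  c12: CDB Add2=28  regs: r0:28,r1:-8,r2:9,r3:Add1,r4:Add3,r5:17
  c13: -  regs: r0:28,r1:-8,r2:9,r3:Add1,r4:Add3,r5:17
  c14: -  regs: r0:28,r1:-8,r2:9,r3:Add1,r4:Add3,r5:17
  c15: CDB Add1=19  regs: r0:28,r1:-8,r2:9,r3:19,r4:Add3,r5:17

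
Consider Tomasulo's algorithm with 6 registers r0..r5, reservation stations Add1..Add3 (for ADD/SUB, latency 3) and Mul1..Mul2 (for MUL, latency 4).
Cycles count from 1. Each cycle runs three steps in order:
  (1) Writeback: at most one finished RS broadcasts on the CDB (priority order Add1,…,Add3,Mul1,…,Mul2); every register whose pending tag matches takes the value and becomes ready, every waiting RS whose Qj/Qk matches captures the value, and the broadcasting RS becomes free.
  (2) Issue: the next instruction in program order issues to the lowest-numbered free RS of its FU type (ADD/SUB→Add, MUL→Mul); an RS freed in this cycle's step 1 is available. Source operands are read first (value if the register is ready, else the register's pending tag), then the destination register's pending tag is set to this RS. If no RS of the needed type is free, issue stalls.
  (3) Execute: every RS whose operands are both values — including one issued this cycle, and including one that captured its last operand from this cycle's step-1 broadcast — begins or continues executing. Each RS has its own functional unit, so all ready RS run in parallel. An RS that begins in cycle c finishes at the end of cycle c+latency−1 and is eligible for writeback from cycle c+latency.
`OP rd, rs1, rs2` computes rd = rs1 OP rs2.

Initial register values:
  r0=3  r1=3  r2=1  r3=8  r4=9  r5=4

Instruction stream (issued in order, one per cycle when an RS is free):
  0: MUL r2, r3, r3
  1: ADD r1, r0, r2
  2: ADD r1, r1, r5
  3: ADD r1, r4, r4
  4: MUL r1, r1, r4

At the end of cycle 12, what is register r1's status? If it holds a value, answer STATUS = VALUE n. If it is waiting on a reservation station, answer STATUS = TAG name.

STATUS = VALUE 162

  c1: issue MUL r2<-Mul1  regs: r0:3,r1:3,r2:Mul1,r3:8,r4:9,r5:4
  c2: issue ADD r1<-Add1  regs: r0:3,r1:Add1,r2:Mul1,r3:8,r4:9,r5:4
  c3: issue ADD r1<-Add2  regs: r0:3,r1:Add2,r2:Mul1,r3:8,r4:9,r5:4
  c4: issue ADD r1<-Add3  regs: r0:3,r1:Add3,r2:Mul1,r3:8,r4:9,r5:4
  c5: CDB Mul1=64; issue MUL r1<-Mul1  regs: r0:3,r1:Mul1,r2:64,r3:8,r4:9,r5:4
  c6: -  regs: r0:3,r1:Mul1,r2:64,r3:8,r4:9,r5:4
  c7: CDB Add3=18  regs: r0:3,r1:Mul1,r2:64,r3:8,r4:9,r5:4
  c8: CDB Add1=67  regs: r0:3,r1:Mul1,r2:64,r3:8,r4:9,r5:4
  c9: -  regs: r0:3,r1:Mul1,r2:64,r3:8,r4:9,r5:4
  c10: -  regs: r0:3,r1:Mul1,r2:64,r3:8,r4:9,r5:4
  c11: CDB Add2=71  regs: r0:3,r1:Mul1,r2:64,r3:8,r4:9,r5:4
  c12: CDB Mul1=162  regs: r0:3,r1:162,r2:64,r3:8,r4:9,r5:4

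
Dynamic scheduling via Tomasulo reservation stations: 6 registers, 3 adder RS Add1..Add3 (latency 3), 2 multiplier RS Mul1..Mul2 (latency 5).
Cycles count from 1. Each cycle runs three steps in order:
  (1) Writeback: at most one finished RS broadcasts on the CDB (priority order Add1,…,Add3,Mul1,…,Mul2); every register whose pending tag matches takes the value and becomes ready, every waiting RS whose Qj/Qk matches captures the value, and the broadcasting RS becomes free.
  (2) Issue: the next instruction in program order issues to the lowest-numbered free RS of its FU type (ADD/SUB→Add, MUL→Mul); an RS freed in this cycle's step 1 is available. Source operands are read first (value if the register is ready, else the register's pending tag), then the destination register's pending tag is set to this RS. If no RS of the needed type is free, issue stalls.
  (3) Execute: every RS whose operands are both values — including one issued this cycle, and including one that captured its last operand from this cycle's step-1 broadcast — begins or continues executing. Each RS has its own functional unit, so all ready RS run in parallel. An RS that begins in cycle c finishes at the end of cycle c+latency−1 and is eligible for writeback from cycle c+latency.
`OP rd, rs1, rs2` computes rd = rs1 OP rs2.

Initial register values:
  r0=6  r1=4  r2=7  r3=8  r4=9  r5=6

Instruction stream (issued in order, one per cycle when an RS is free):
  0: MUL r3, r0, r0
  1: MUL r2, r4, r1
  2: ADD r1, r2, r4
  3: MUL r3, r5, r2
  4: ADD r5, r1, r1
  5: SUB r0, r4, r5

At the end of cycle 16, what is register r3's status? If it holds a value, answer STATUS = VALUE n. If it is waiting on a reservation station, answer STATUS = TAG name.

STATUS = VALUE 216

  c1: issue MUL r3<-Mul1  regs: r0:6,r1:4,r2:7,r3:Mul1,r4:9,r5:6
  c2: issue MUL r2<-Mul2  regs: r0:6,r1:4,r2:Mul2,r3:Mul1,r4:9,r5:6
  c3: issue ADD r1<-Add1  regs: r0:6,r1:Add1,r2:Mul2,r3:Mul1,r4:9,r5:6
  c4: stall  regs: r0:6,r1:Add1,r2:Mul2,r3:Mul1,r4:9,r5:6
  c5: stall  regs: r0:6,r1:Add1,r2:Mul2,r3:Mul1,r4:9,r5:6
  c6: CDB Mul1=36; issue MUL r3<-Mul1  regs: r0:6,r1:Add1,r2:Mul2,r3:Mul1,r4:9,r5:6
  c7: CDB Mul2=36; issue ADD r5<-Add2  regs: r0:6,r1:Add1,r2:36,r3:Mul1,r4:9,r5:Add2
  c8: issue SUB r0<-Add3  regs: r0:Add3,r1:Add1,r2:36,r3:Mul1,r4:9,r5:Add2
  c9: -  regs: r0:Add3,r1:Add1,r2:36,r3:Mul1,r4:9,r5:Add2
  c10: CDB Add1=45  regs: r0:Add3,r1:45,r2:36,r3:Mul1,r4:9,r5:Add2
  c11: -  regs: r0:Add3,r1:45,r2:36,r3:Mul1,r4:9,r5:Add2
  c12: CDB Mul1=216  regs: r0:Add3,r1:45,r2:36,r3:216,r4:9,r5:Add2
  c13: CDB Add2=90  regs: r0:Add3,r1:45,r2:36,r3:216,r4:9,r5:90
  c14: -  regs: r0:Add3,r1:45,r2:36,r3:216,r4:9,r5:90
  c15: -  regs: r0:Add3,r1:45,r2:36,r3:216,r4:9,r5:90
  c16: CDB Add3=-81  regs: r0:-81,r1:45,r2:36,r3:216,r4:9,r5:90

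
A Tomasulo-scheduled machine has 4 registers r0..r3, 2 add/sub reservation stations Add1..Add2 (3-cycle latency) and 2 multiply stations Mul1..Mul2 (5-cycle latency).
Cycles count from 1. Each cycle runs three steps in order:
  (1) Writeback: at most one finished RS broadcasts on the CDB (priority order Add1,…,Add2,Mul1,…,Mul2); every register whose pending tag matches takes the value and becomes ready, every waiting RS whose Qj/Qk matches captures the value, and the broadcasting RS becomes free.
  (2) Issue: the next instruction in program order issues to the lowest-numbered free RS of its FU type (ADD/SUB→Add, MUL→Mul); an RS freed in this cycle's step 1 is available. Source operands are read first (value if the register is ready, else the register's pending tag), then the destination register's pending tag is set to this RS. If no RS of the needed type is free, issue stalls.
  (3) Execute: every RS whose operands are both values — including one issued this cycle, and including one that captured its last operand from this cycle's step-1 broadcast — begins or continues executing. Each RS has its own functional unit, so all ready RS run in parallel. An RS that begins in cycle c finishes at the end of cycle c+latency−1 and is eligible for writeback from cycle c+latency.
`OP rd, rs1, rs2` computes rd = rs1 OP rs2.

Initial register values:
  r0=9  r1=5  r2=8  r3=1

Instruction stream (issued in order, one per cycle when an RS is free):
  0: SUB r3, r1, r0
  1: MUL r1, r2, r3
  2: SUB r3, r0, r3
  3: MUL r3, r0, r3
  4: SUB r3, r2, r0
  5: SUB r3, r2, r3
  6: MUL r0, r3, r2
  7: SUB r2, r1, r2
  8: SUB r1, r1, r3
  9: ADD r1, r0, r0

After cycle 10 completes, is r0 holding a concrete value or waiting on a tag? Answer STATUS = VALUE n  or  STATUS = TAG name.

STATUS = TAG Mul1

cycle 1: issue SUB r3<-Add1 // r0:9,r1:5,r2:8,r3:Add1
cycle 2: issue MUL r1<-Mul1 // r0:9,r1:Mul1,r2:8,r3:Add1
cycle 3: issue SUB r3<-Add2 // r0:9,r1:Mul1,r2:8,r3:Add2
cycle 4: CDB Add1=-4; issue MUL r3<-Mul2 // r0:9,r1:Mul1,r2:8,r3:Mul2
cycle 5: issue SUB r3<-Add1 // r0:9,r1:Mul1,r2:8,r3:Add1
cycle 6: stall // r0:9,r1:Mul1,r2:8,r3:Add1
cycle 7: CDB Add2=13; issue SUB r3<-Add2 // r0:9,r1:Mul1,r2:8,r3:Add2
cycle 8: CDB Add1=-1; stall // r0:9,r1:Mul1,r2:8,r3:Add2
cycle 9: CDB Mul1=-32; issue MUL r0<-Mul1 // r0:Mul1,r1:-32,r2:8,r3:Add2
cycle 10: issue SUB r2<-Add1 // r0:Mul1,r1:-32,r2:Add1,r3:Add2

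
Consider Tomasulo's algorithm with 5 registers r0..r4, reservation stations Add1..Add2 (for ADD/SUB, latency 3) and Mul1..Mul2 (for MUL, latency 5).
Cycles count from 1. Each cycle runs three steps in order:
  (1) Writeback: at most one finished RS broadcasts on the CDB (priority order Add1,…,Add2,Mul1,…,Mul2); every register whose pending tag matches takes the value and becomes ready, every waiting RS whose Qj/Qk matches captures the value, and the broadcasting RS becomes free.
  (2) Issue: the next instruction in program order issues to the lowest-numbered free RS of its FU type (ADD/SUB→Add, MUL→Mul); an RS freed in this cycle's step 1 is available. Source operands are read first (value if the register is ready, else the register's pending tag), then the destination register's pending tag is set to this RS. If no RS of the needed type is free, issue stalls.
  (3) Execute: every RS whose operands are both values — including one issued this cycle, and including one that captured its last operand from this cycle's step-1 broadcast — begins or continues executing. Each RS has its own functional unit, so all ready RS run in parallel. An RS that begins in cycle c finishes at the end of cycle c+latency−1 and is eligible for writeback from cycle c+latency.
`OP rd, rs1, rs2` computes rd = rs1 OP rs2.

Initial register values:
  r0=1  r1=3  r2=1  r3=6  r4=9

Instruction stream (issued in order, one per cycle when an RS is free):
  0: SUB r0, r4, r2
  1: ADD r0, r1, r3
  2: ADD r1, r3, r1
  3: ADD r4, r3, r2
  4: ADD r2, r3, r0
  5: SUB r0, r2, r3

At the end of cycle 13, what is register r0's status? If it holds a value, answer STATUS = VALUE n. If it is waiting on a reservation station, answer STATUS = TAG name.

STATUS = VALUE 9

cycle 1: issue SUB r0<-Add1 // r0:Add1,r1:3,r2:1,r3:6,r4:9
cycle 2: issue ADD r0<-Add2 // r0:Add2,r1:3,r2:1,r3:6,r4:9
cycle 3: stall // r0:Add2,r1:3,r2:1,r3:6,r4:9
cycle 4: CDB Add1=8; issue ADD r1<-Add1 // r0:Add2,r1:Add1,r2:1,r3:6,r4:9
cycle 5: CDB Add2=9; issue ADD r4<-Add2 // r0:9,r1:Add1,r2:1,r3:6,r4:Add2
cycle 6: stall // r0:9,r1:Add1,r2:1,r3:6,r4:Add2
cycle 7: CDB Add1=9; issue ADD r2<-Add1 // r0:9,r1:9,r2:Add1,r3:6,r4:Add2
cycle 8: CDB Add2=7; issue SUB r0<-Add2 // r0:Add2,r1:9,r2:Add1,r3:6,r4:7
cycle 9: - // r0:Add2,r1:9,r2:Add1,r3:6,r4:7
cycle 10: CDB Add1=15 // r0:Add2,r1:9,r2:15,r3:6,r4:7
cycle 11: - // r0:Add2,r1:9,r2:15,r3:6,r4:7
cycle 12: - // r0:Add2,r1:9,r2:15,r3:6,r4:7
cycle 13: CDB Add2=9 // r0:9,r1:9,r2:15,r3:6,r4:7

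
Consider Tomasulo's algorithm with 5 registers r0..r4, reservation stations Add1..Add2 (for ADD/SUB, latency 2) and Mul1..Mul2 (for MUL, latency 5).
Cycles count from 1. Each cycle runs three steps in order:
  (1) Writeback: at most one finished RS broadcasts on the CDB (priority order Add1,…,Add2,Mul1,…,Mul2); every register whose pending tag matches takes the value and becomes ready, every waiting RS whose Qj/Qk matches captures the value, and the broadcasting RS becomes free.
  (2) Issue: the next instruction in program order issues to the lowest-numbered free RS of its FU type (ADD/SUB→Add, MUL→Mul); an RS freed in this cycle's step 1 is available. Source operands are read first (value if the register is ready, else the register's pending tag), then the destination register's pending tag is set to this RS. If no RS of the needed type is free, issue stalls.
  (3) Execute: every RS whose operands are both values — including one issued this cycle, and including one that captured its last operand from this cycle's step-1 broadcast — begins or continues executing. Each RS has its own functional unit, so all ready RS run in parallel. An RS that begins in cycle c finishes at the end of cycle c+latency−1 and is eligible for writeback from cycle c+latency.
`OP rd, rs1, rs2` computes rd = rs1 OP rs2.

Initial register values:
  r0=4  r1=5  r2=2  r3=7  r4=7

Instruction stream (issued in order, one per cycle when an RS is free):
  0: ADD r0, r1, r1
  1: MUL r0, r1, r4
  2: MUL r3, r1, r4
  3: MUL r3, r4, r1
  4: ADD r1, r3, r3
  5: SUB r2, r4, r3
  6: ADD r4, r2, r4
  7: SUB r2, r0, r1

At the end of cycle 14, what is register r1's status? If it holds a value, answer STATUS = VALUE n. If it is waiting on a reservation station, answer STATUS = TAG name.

STATUS = VALUE 70

  c1: issue ADD r0<-Add1  regs: r0:Add1,r1:5,r2:2,r3:7,r4:7
  c2: issue MUL r0<-Mul1  regs: r0:Mul1,r1:5,r2:2,r3:7,r4:7
  c3: CDB Add1=10; issue MUL r3<-Mul2  regs: r0:Mul1,r1:5,r2:2,r3:Mul2,r4:7
  c4: stall  regs: r0:Mul1,r1:5,r2:2,r3:Mul2,r4:7
  c5: stall  regs: r0:Mul1,r1:5,r2:2,r3:Mul2,r4:7
  c6: stall  regs: r0:Mul1,r1:5,r2:2,r3:Mul2,r4:7
  c7: CDB Mul1=35; issue MUL r3<-Mul1  regs: r0:35,r1:5,r2:2,r3:Mul1,r4:7
  c8: CDB Mul2=35; issue ADD r1<-Add1  regs: r0:35,r1:Add1,r2:2,r3:Mul1,r4:7
  c9: issue SUB r2<-Add2  regs: r0:35,r1:Add1,r2:Add2,r3:Mul1,r4:7
  c10: stall  regs: r0:35,r1:Add1,r2:Add2,r3:Mul1,r4:7
  c11: stall  regs: r0:35,r1:Add1,r2:Add2,r3:Mul1,r4:7
  c12: CDB Mul1=35; stall  regs: r0:35,r1:Add1,r2:Add2,r3:35,r4:7
  c13: stall  regs: r0:35,r1:Add1,r2:Add2,r3:35,r4:7
  c14: CDB Add1=70; issue ADD r4<-Add1  regs: r0:35,r1:70,r2:Add2,r3:35,r4:Add1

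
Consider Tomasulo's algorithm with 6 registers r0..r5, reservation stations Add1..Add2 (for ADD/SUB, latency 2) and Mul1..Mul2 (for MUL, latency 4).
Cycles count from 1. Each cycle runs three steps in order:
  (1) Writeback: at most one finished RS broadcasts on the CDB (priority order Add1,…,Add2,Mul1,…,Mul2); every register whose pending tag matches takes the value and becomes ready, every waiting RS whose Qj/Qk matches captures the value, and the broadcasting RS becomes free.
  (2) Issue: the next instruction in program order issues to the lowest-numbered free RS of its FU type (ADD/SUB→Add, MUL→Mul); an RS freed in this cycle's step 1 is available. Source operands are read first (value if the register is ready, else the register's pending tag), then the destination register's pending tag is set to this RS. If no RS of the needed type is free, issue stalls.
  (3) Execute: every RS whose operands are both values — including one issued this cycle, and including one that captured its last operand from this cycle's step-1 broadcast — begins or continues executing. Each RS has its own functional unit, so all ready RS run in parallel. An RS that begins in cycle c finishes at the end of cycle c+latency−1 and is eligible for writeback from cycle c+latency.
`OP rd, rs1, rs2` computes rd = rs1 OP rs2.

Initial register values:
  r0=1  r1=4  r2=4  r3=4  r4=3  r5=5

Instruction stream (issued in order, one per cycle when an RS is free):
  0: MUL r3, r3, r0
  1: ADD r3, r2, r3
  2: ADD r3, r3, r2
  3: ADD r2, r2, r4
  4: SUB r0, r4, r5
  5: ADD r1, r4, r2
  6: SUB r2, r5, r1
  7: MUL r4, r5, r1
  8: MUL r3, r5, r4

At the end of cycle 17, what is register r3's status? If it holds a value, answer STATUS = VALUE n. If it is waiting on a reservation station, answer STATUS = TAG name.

STATUS = TAG Mul2

  c1: issue MUL r3<-Mul1  regs: r0:1,r1:4,r2:4,r3:Mul1,r4:3,r5:5
  c2: issue ADD r3<-Add1  regs: r0:1,r1:4,r2:4,r3:Add1,r4:3,r5:5
  c3: issue ADD r3<-Add2  regs: r0:1,r1:4,r2:4,r3:Add2,r4:3,r5:5
  c4: stall  regs: r0:1,r1:4,r2:4,r3:Add2,r4:3,r5:5
  c5: CDB Mul1=4; stall  regs: r0:1,r1:4,r2:4,r3:Add2,r4:3,r5:5
  c6: stall  regs: r0:1,r1:4,r2:4,r3:Add2,r4:3,r5:5
  c7: CDB Add1=8; issue ADD r2<-Add1  regs: r0:1,r1:4,r2:Add1,r3:Add2,r4:3,r5:5
  c8: stall  regs: r0:1,r1:4,r2:Add1,r3:Add2,r4:3,r5:5
  c9: CDB Add1=7; issue SUB r0<-Add1  regs: r0:Add1,r1:4,r2:7,r3:Add2,r4:3,r5:5
  c10: CDB Add2=12; issue ADD r1<-Add2  regs: r0:Add1,r1:Add2,r2:7,r3:12,r4:3,r5:5
  c11: CDB Add1=-2; issue SUB r2<-Add1  regs: r0:-2,r1:Add2,r2:Add1,r3:12,r4:3,r5:5
  c12: CDB Add2=10; issue MUL r4<-Mul1  regs: r0:-2,r1:10,r2:Add1,r3:12,r4:Mul1,r5:5
  c13: issue MUL r3<-Mul2  regs: r0:-2,r1:10,r2:Add1,r3:Mul2,r4:Mul1,r5:5
  c14: CDB Add1=-5  regs: r0:-2,r1:10,r2:-5,r3:Mul2,r4:Mul1,r5:5
  c15: -  regs: r0:-2,r1:10,r2:-5,r3:Mul2,r4:Mul1,r5:5
  c16: CDB Mul1=50  regs: r0:-2,r1:10,r2:-5,r3:Mul2,r4:50,r5:5
  c17: -  regs: r0:-2,r1:10,r2:-5,r3:Mul2,r4:50,r5:5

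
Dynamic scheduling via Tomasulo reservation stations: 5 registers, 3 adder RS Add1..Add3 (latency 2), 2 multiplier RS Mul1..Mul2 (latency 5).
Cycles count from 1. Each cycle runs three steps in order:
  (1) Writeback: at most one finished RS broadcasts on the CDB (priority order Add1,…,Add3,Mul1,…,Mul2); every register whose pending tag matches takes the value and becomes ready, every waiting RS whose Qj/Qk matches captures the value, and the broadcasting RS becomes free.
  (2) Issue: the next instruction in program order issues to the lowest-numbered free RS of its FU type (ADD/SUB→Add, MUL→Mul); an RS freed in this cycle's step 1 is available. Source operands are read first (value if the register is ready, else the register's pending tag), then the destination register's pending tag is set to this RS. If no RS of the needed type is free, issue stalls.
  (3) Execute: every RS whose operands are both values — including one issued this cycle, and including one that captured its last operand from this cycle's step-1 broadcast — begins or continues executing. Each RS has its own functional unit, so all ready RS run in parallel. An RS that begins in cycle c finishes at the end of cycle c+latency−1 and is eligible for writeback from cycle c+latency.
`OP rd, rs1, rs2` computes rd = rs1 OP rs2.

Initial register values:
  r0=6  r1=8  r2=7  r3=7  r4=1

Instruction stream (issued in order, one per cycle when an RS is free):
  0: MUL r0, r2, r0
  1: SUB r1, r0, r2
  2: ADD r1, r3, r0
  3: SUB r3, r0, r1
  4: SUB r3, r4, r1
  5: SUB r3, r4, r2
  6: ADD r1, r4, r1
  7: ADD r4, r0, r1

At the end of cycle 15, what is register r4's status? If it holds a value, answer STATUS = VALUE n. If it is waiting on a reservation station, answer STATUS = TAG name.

STATUS = VALUE 92

cycle 1: issue MUL r0<-Mul1 // r0:Mul1,r1:8,r2:7,r3:7,r4:1
cycle 2: issue SUB r1<-Add1 // r0:Mul1,r1:Add1,r2:7,r3:7,r4:1
cycle 3: issue ADD r1<-Add2 // r0:Mul1,r1:Add2,r2:7,r3:7,r4:1
cycle 4: issue SUB r3<-Add3 // r0:Mul1,r1:Add2,r2:7,r3:Add3,r4:1
cycle 5: stall // r0:Mul1,r1:Add2,r2:7,r3:Add3,r4:1
cycle 6: CDB Mul1=42; stall // r0:42,r1:Add2,r2:7,r3:Add3,r4:1
cycle 7: stall // r0:42,r1:Add2,r2:7,r3:Add3,r4:1
cycle 8: CDB Add1=35; issue SUB r3<-Add1 // r0:42,r1:Add2,r2:7,r3:Add1,r4:1
cycle 9: CDB Add2=49; issue SUB r3<-Add2 // r0:42,r1:49,r2:7,r3:Add2,r4:1
cycle 10: stall // r0:42,r1:49,r2:7,r3:Add2,r4:1
cycle 11: CDB Add1=-48; issue ADD r1<-Add1 // r0:42,r1:Add1,r2:7,r3:Add2,r4:1
cycle 12: CDB Add2=-6; issue ADD r4<-Add2 // r0:42,r1:Add1,r2:7,r3:-6,r4:Add2
cycle 13: CDB Add1=50 // r0:42,r1:50,r2:7,r3:-6,r4:Add2
cycle 14: CDB Add3=-7 // r0:42,r1:50,r2:7,r3:-6,r4:Add2
cycle 15: CDB Add2=92 // r0:42,r1:50,r2:7,r3:-6,r4:92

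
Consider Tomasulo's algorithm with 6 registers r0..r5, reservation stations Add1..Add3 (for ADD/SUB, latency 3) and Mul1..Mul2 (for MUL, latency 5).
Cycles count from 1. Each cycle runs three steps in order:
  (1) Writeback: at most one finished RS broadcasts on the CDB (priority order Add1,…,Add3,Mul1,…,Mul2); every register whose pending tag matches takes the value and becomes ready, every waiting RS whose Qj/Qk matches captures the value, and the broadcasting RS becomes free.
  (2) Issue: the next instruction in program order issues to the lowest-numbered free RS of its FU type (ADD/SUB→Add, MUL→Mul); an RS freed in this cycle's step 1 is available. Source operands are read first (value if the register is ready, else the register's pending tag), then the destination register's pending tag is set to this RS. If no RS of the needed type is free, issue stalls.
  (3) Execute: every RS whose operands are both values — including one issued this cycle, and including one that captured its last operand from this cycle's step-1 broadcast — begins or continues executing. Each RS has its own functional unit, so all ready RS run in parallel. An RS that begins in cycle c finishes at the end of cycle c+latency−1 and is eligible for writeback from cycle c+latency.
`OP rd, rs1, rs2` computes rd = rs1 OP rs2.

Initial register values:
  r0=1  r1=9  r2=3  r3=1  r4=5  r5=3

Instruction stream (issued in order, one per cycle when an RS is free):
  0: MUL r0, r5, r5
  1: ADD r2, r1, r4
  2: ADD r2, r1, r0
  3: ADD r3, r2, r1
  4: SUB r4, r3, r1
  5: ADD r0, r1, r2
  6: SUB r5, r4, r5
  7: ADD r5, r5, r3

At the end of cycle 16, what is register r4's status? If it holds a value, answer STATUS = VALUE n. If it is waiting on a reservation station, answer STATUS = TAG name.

STATUS = VALUE 18

  c1: issue MUL r0<-Mul1  regs: r0:Mul1,r1:9,r2:3,r3:1,r4:5,r5:3
  c2: issue ADD r2<-Add1  regs: r0:Mul1,r1:9,r2:Add1,r3:1,r4:5,r5:3
  c3: issue ADD r2<-Add2  regs: r0:Mul1,r1:9,r2:Add2,r3:1,r4:5,r5:3
  c4: issue ADD r3<-Add3  regs: r0:Mul1,r1:9,r2:Add2,r3:Add3,r4:5,r5:3
  c5: CDB Add1=14; issue SUB r4<-Add1  regs: r0:Mul1,r1:9,r2:Add2,r3:Add3,r4:Add1,r5:3
  c6: CDB Mul1=9; stall  regs: r0:9,r1:9,r2:Add2,r3:Add3,r4:Add1,r5:3
  c7: stall  regs: r0:9,r1:9,r2:Add2,r3:Add3,r4:Add1,r5:3
  c8: stall  regs: r0:9,r1:9,r2:Add2,r3:Add3,r4:Add1,r5:3
  c9: CDB Add2=18; issue ADD r0<-Add2  regs: r0:Add2,r1:9,r2:18,r3:Add3,r4:Add1,r5:3
  c10: stall  regs: r0:Add2,r1:9,r2:18,r3:Add3,r4:Add1,r5:3
  c11: stall  regs: r0:Add2,r1:9,r2:18,r3:Add3,r4:Add1,r5:3
  c12: CDB Add2=27; issue SUB r5<-Add2  regs: r0:27,r1:9,r2:18,r3:Add3,r4:Add1,r5:Add2
  c13: CDB Add3=27; issue ADD r5<-Add3  regs: r0:27,r1:9,r2:18,r3:27,r4:Add1,r5:Add3
  c14: -  regs: r0:27,r1:9,r2:18,r3:27,r4:Add1,r5:Add3
  c15: -  regs: r0:27,r1:9,r2:18,r3:27,r4:Add1,r5:Add3
  c16: CDB Add1=18  regs: r0:27,r1:9,r2:18,r3:27,r4:18,r5:Add3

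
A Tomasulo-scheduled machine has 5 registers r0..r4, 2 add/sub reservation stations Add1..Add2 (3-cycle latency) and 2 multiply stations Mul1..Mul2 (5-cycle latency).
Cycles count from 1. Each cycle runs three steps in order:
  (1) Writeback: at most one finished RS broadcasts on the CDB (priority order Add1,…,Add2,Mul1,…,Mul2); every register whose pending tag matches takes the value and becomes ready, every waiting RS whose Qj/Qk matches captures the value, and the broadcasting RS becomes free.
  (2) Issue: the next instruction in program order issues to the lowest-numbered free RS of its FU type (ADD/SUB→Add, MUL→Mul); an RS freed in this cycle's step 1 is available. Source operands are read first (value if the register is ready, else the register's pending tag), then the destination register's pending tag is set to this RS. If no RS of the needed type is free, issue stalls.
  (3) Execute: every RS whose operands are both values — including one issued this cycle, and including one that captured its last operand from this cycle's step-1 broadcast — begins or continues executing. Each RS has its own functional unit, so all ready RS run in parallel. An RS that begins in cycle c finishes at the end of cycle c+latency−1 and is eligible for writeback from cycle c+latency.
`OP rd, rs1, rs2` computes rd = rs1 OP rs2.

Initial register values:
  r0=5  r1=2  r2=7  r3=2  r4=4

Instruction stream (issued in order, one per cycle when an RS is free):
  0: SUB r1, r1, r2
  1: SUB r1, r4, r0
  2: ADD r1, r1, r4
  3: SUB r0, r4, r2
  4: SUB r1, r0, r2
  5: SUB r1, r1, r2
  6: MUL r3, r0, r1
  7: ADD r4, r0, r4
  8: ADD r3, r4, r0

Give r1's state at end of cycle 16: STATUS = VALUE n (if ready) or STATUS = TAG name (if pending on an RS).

STATUS = VALUE -17

c1: issue SUB r1<-Add1 | r0:5,r1:Add1,r2:7,r3:2,r4:4
c2: issue SUB r1<-Add2 | r0:5,r1:Add2,r2:7,r3:2,r4:4
c3: stall | r0:5,r1:Add2,r2:7,r3:2,r4:4
c4: CDB Add1=-5; issue ADD r1<-Add1 | r0:5,r1:Add1,r2:7,r3:2,r4:4
c5: CDB Add2=-1; issue SUB r0<-Add2 | r0:Add2,r1:Add1,r2:7,r3:2,r4:4
c6: stall | r0:Add2,r1:Add1,r2:7,r3:2,r4:4
c7: stall | r0:Add2,r1:Add1,r2:7,r3:2,r4:4
c8: CDB Add1=3; issue SUB r1<-Add1 | r0:Add2,r1:Add1,r2:7,r3:2,r4:4
c9: CDB Add2=-3; issue SUB r1<-Add2 | r0:-3,r1:Add2,r2:7,r3:2,r4:4
c10: issue MUL r3<-Mul1 | r0:-3,r1:Add2,r2:7,r3:Mul1,r4:4
c11: stall | r0:-3,r1:Add2,r2:7,r3:Mul1,r4:4
c12: CDB Add1=-10; issue ADD r4<-Add1 | r0:-3,r1:Add2,r2:7,r3:Mul1,r4:Add1
c13: stall | r0:-3,r1:Add2,r2:7,r3:Mul1,r4:Add1
c14: stall | r0:-3,r1:Add2,r2:7,r3:Mul1,r4:Add1
c15: CDB Add1=1; issue ADD r3<-Add1 | r0:-3,r1:Add2,r2:7,r3:Add1,r4:1
c16: CDB Add2=-17 | r0:-3,r1:-17,r2:7,r3:Add1,r4:1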